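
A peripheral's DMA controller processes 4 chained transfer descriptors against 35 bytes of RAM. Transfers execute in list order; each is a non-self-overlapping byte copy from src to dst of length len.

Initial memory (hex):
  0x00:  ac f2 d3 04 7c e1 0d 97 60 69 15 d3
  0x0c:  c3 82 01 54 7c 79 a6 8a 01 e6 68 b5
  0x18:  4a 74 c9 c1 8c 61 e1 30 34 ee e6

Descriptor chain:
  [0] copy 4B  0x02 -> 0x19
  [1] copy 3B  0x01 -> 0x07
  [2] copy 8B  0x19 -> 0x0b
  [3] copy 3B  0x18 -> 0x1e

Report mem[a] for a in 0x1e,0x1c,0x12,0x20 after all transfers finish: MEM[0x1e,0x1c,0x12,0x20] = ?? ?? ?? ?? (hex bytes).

MEM[0x1e,0x1c,0x12,0x20] = 4a e1 34 04

#0 dst[0x19+4] := {0xd3,0x04,0x7c,0xe1}
#1 dst[0x07+3] := {0xf2,0xd3,0x04}
#2 dst[0x0b+8] := {0xd3,0x04,0x7c,0xe1,0x61,0xe1,0x30,0x34}
#3 dst[0x1e+3] := {0x4a,0xd3,0x04}
query mem[0x1e]=0x4a, mem[0x1c]=0xe1, mem[0x12]=0x34, mem[0x20]=0x04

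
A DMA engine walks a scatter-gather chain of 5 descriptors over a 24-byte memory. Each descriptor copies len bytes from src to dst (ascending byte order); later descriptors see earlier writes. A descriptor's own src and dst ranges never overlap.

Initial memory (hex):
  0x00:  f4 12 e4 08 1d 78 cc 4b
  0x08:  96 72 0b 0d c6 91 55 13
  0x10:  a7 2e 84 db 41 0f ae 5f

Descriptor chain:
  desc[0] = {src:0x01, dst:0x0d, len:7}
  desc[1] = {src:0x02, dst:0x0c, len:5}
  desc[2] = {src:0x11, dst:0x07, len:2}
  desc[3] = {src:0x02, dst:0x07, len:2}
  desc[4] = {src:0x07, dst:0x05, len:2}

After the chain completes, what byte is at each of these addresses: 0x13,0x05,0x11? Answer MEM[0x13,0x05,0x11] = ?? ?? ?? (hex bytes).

MEM[0x13,0x05,0x11] = 4b e4 78

[0] 0x01->0x0d len=7 : 12 e4 08 1d 78 cc 4b
[1] 0x02->0x0c len=5 : e4 08 1d 78 cc
[2] 0x11->0x07 len=2 : 78 cc
[3] 0x02->0x07 len=2 : e4 08
[4] 0x07->0x05 len=2 : e4 08
query mem[0x13]=0x4b, mem[0x05]=0xe4, mem[0x11]=0x78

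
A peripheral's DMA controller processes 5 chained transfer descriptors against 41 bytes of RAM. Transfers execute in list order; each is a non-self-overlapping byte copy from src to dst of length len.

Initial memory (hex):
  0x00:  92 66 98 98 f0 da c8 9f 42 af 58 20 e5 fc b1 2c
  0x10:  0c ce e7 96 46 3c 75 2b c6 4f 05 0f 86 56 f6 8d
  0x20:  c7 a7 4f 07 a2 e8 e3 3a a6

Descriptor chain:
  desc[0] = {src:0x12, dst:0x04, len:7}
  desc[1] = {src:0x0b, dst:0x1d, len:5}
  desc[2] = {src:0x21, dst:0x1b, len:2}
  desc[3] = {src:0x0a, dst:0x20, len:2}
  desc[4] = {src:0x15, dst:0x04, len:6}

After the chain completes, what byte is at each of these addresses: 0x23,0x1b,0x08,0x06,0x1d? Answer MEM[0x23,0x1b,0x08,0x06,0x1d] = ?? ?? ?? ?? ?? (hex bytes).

  after D0: wrote 7B at 0x04 = e796463c752bc6
  after D1: wrote 5B at 0x1d = 20e5fcb12c
  after D2: wrote 2B at 0x1b = 2c4f
  after D3: wrote 2B at 0x20 = c620
  after D4: wrote 6B at 0x04 = 3c752bc64f05
query mem[0x23]=0x07, mem[0x1b]=0x2c, mem[0x08]=0x4f, mem[0x06]=0x2b, mem[0x1d]=0x20

MEM[0x23,0x1b,0x08,0x06,0x1d] = 07 2c 4f 2b 20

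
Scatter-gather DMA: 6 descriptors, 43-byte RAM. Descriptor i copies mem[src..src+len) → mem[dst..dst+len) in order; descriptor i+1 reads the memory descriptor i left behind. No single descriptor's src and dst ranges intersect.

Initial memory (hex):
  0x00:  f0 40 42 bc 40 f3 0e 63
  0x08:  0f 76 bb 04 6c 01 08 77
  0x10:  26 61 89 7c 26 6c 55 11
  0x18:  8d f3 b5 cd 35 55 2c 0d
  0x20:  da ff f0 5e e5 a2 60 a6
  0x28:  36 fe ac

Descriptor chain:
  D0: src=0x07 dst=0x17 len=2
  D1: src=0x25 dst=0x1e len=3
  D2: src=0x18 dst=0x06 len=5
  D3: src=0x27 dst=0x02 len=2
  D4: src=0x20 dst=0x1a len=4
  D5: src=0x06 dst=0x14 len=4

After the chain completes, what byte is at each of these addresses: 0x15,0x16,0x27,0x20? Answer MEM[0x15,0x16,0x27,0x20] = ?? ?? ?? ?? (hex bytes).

MEM[0x15,0x16,0x27,0x20] = f3 b5 a6 a6

  after D0: wrote 2B at 0x17 = 630f
  after D1: wrote 3B at 0x1e = a260a6
  after D2: wrote 5B at 0x06 = 0ff3b5cd35
  after D3: wrote 2B at 0x02 = a636
  after D4: wrote 4B at 0x1a = a6fff05e
  after D5: wrote 4B at 0x14 = 0ff3b5cd
query mem[0x15]=0xf3, mem[0x16]=0xb5, mem[0x27]=0xa6, mem[0x20]=0xa6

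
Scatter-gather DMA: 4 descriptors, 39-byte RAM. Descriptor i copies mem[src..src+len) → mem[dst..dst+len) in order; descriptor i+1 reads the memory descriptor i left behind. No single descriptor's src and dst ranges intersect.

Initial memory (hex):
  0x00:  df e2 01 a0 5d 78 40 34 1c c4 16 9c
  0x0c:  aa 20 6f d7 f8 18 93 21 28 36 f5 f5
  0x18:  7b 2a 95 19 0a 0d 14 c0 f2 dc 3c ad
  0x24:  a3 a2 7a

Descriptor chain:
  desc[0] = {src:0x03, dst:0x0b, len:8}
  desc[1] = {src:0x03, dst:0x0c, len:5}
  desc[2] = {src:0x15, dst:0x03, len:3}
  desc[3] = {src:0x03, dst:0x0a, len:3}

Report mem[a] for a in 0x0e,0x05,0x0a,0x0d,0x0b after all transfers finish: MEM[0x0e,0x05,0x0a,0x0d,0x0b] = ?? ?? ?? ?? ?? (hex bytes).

MEM[0x0e,0x05,0x0a,0x0d,0x0b] = 78 f5 36 5d f5

#0 dst[0x0b+8] := {0xa0,0x5d,0x78,0x40,0x34,0x1c,0xc4,0x16}
#1 dst[0x0c+5] := {0xa0,0x5d,0x78,0x40,0x34}
#2 dst[0x03+3] := {0x36,0xf5,0xf5}
#3 dst[0x0a+3] := {0x36,0xf5,0xf5}
query mem[0x0e]=0x78, mem[0x05]=0xf5, mem[0x0a]=0x36, mem[0x0d]=0x5d, mem[0x0b]=0xf5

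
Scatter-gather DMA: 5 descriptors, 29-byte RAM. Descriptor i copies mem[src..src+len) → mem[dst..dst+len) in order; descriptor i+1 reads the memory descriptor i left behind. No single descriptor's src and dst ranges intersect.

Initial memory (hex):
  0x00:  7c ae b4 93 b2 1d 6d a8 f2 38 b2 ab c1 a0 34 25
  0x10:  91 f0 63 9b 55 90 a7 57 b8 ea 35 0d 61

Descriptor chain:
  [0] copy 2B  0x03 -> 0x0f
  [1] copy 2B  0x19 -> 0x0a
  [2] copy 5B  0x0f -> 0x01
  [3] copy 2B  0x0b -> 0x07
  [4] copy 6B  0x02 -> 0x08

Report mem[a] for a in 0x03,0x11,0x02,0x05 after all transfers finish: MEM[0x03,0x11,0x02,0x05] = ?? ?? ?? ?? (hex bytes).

MEM[0x03,0x11,0x02,0x05] = f0 f0 b2 9b

#0 dst[0x0f+2] := {0x93,0xb2}
#1 dst[0x0a+2] := {0xea,0x35}
#2 dst[0x01+5] := {0x93,0xb2,0xf0,0x63,0x9b}
#3 dst[0x07+2] := {0x35,0xc1}
#4 dst[0x08+6] := {0xb2,0xf0,0x63,0x9b,0x6d,0x35}
query mem[0x03]=0xf0, mem[0x11]=0xf0, mem[0x02]=0xb2, mem[0x05]=0x9b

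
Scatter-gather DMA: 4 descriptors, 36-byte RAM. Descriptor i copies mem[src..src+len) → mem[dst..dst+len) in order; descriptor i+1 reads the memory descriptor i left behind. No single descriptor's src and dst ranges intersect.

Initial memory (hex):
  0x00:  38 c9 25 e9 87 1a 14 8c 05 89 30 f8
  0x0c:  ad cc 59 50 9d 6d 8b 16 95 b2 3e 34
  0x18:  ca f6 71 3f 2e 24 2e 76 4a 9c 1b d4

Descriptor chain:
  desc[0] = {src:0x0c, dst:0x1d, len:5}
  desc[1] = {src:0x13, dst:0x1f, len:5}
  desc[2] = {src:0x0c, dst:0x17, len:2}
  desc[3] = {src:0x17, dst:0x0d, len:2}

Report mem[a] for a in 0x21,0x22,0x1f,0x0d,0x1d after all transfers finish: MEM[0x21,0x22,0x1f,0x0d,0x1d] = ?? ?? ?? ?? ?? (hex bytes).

MEM[0x21,0x22,0x1f,0x0d,0x1d] = b2 3e 16 ad ad

D0: mem[0x1d..0x21] <- [ad cc 59 50 9d]
D1: mem[0x1f..0x23] <- [16 95 b2 3e 34]
D2: mem[0x17..0x18] <- [ad cc]
D3: mem[0x0d..0x0e] <- [ad cc]
query mem[0x21]=0xb2, mem[0x22]=0x3e, mem[0x1f]=0x16, mem[0x0d]=0xad, mem[0x1d]=0xad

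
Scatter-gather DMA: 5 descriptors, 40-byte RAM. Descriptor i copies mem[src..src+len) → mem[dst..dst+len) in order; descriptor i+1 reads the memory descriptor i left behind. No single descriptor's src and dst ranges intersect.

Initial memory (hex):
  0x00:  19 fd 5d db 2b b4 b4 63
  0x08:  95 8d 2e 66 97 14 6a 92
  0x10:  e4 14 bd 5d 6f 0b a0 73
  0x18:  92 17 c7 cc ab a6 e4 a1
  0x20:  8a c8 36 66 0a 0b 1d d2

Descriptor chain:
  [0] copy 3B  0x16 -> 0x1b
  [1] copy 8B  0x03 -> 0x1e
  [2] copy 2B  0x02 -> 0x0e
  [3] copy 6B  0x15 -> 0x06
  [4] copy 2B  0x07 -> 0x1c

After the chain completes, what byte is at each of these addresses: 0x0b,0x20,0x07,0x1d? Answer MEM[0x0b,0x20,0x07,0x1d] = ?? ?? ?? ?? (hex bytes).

MEM[0x0b,0x20,0x07,0x1d] = c7 b4 a0 73

[0] 0x16->0x1b len=3 : a0 73 92
[1] 0x03->0x1e len=8 : db 2b b4 b4 63 95 8d 2e
[2] 0x02->0x0e len=2 : 5d db
[3] 0x15->0x06 len=6 : 0b a0 73 92 17 c7
[4] 0x07->0x1c len=2 : a0 73
query mem[0x0b]=0xc7, mem[0x20]=0xb4, mem[0x07]=0xa0, mem[0x1d]=0x73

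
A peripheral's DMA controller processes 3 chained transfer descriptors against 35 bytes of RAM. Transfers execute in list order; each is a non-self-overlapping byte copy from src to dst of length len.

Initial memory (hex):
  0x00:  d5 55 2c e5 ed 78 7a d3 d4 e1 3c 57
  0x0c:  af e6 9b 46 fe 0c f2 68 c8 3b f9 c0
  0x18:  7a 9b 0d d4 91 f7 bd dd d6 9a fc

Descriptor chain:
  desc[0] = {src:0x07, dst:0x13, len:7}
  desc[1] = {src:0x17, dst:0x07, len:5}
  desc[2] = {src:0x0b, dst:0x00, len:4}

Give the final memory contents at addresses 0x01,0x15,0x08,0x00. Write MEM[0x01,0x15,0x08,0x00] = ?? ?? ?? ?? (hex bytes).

MEM[0x01,0x15,0x08,0x00] = af e1 af d4

  after D0: wrote 7B at 0x13 = d3d4e13c57afe6
  after D1: wrote 5B at 0x07 = 57afe60dd4
  after D2: wrote 4B at 0x00 = d4afe69b
query mem[0x01]=0xaf, mem[0x15]=0xe1, mem[0x08]=0xaf, mem[0x00]=0xd4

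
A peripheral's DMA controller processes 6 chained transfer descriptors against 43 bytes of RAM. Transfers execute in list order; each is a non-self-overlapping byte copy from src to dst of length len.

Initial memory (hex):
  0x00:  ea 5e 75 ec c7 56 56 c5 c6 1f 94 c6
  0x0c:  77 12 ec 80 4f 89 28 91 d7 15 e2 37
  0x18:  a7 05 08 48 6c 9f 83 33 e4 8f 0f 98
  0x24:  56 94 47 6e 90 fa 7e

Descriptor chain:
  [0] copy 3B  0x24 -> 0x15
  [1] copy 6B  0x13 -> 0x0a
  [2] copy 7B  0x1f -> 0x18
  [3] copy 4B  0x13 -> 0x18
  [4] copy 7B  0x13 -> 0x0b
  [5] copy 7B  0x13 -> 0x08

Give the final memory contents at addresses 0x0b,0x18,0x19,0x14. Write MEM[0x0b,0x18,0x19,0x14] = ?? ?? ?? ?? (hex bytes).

D0: mem[0x15..0x17] <- [56 94 47]
D1: mem[0x0a..0x0f] <- [91 d7 56 94 47 a7]
D2: mem[0x18..0x1e] <- [33 e4 8f 0f 98 56 94]
D3: mem[0x18..0x1b] <- [91 d7 56 94]
D4: mem[0x0b..0x11] <- [91 d7 56 94 47 91 d7]
D5: mem[0x08..0x0e] <- [91 d7 56 94 47 91 d7]
query mem[0x0b]=0x94, mem[0x18]=0x91, mem[0x19]=0xd7, mem[0x14]=0xd7

MEM[0x0b,0x18,0x19,0x14] = 94 91 d7 d7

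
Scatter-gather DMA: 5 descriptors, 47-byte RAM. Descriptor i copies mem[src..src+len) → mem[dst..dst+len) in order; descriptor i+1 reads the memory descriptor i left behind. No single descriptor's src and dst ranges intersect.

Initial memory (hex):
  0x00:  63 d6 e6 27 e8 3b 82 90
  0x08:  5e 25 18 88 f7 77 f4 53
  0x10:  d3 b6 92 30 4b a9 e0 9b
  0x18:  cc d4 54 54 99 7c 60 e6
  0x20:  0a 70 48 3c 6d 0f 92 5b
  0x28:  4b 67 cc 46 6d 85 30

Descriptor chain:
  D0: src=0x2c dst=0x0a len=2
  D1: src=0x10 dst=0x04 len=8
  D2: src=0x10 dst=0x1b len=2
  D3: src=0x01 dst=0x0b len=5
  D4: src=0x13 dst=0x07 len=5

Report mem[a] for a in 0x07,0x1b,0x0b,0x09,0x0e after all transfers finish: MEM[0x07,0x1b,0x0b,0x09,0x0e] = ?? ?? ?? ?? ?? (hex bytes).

D0: mem[0x0a..0x0b] <- [6d 85]
D1: mem[0x04..0x0b] <- [d3 b6 92 30 4b a9 e0 9b]
D2: mem[0x1b..0x1c] <- [d3 b6]
D3: mem[0x0b..0x0f] <- [d6 e6 27 d3 b6]
D4: mem[0x07..0x0b] <- [30 4b a9 e0 9b]
query mem[0x07]=0x30, mem[0x1b]=0xd3, mem[0x0b]=0x9b, mem[0x09]=0xa9, mem[0x0e]=0xd3

MEM[0x07,0x1b,0x0b,0x09,0x0e] = 30 d3 9b a9 d3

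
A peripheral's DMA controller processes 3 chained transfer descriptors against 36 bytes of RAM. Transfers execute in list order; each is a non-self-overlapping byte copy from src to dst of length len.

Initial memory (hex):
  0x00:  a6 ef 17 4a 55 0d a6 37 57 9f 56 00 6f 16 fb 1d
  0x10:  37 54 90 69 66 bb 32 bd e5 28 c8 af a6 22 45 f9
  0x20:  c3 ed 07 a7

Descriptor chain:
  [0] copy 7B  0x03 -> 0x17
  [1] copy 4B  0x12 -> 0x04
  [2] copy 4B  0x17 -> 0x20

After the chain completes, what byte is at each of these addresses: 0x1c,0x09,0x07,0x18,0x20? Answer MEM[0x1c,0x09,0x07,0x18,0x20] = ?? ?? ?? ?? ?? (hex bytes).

MEM[0x1c,0x09,0x07,0x18,0x20] = 57 9f bb 55 4a

D0: mem[0x17..0x1d] <- [4a 55 0d a6 37 57 9f]
D1: mem[0x04..0x07] <- [90 69 66 bb]
D2: mem[0x20..0x23] <- [4a 55 0d a6]
query mem[0x1c]=0x57, mem[0x09]=0x9f, mem[0x07]=0xbb, mem[0x18]=0x55, mem[0x20]=0x4a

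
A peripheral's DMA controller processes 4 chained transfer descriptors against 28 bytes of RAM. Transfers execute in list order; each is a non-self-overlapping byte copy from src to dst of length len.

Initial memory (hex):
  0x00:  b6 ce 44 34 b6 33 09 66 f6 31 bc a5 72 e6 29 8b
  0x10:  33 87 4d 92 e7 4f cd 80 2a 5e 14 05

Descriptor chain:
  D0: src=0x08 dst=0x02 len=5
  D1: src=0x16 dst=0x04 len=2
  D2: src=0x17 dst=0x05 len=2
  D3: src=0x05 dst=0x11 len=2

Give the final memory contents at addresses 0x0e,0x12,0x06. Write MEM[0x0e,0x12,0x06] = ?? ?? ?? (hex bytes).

MEM[0x0e,0x12,0x06] = 29 2a 2a

#0 dst[0x02+5] := {0xf6,0x31,0xbc,0xa5,0x72}
#1 dst[0x04+2] := {0xcd,0x80}
#2 dst[0x05+2] := {0x80,0x2a}
#3 dst[0x11+2] := {0x80,0x2a}
query mem[0x0e]=0x29, mem[0x12]=0x2a, mem[0x06]=0x2a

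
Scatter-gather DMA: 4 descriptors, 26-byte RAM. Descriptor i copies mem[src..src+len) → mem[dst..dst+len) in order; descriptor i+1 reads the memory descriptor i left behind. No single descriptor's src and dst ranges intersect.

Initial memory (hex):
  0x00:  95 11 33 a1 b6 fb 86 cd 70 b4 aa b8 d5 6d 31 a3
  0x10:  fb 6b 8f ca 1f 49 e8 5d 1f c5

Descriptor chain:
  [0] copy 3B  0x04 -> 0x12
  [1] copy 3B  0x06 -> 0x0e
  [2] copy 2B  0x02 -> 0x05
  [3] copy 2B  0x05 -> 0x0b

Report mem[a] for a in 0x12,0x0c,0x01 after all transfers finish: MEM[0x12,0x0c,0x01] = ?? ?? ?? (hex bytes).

MEM[0x12,0x0c,0x01] = b6 a1 11

[0] 0x04->0x12 len=3 : b6 fb 86
[1] 0x06->0x0e len=3 : 86 cd 70
[2] 0x02->0x05 len=2 : 33 a1
[3] 0x05->0x0b len=2 : 33 a1
query mem[0x12]=0xb6, mem[0x0c]=0xa1, mem[0x01]=0x11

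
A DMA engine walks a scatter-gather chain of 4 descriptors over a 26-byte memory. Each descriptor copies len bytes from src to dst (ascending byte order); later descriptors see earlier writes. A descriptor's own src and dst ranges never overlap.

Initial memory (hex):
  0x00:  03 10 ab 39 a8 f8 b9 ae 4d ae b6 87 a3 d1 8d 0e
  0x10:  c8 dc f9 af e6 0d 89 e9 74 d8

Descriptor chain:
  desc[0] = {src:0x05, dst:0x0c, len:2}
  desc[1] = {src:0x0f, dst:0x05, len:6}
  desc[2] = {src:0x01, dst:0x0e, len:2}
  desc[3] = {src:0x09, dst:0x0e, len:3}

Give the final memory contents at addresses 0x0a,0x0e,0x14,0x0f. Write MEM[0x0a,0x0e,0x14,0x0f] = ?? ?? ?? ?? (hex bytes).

MEM[0x0a,0x0e,0x14,0x0f] = e6 af e6 e6

D0: mem[0x0c..0x0d] <- [f8 b9]
D1: mem[0x05..0x0a] <- [0e c8 dc f9 af e6]
D2: mem[0x0e..0x0f] <- [10 ab]
D3: mem[0x0e..0x10] <- [af e6 87]
query mem[0x0a]=0xe6, mem[0x0e]=0xaf, mem[0x14]=0xe6, mem[0x0f]=0xe6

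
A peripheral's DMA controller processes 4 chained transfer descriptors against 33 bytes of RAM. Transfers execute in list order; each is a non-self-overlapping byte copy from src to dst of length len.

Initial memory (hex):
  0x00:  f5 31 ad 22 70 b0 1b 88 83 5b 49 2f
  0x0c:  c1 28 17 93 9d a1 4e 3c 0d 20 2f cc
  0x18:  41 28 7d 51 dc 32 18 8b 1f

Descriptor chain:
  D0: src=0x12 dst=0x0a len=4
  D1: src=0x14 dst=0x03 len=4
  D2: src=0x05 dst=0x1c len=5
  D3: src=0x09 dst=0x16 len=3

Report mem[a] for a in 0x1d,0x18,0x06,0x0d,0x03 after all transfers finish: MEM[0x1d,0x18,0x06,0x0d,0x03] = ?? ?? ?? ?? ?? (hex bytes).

D0: mem[0x0a..0x0d] <- [4e 3c 0d 20]
D1: mem[0x03..0x06] <- [0d 20 2f cc]
D2: mem[0x1c..0x20] <- [2f cc 88 83 5b]
D3: mem[0x16..0x18] <- [5b 4e 3c]
query mem[0x1d]=0xcc, mem[0x18]=0x3c, mem[0x06]=0xcc, mem[0x0d]=0x20, mem[0x03]=0x0d

MEM[0x1d,0x18,0x06,0x0d,0x03] = cc 3c cc 20 0d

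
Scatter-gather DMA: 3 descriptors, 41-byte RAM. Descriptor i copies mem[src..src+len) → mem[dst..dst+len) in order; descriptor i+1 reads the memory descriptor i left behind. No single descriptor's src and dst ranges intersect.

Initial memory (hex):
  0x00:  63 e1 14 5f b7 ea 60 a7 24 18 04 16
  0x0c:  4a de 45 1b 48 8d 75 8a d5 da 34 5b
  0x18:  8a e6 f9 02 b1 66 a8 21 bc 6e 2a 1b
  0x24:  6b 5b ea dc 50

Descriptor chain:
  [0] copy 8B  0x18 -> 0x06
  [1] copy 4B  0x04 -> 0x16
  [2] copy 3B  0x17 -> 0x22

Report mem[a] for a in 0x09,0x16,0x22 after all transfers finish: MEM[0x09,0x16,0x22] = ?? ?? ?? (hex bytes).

D0: mem[0x06..0x0d] <- [8a e6 f9 02 b1 66 a8 21]
D1: mem[0x16..0x19] <- [b7 ea 8a e6]
D2: mem[0x22..0x24] <- [ea 8a e6]
query mem[0x09]=0x02, mem[0x16]=0xb7, mem[0x22]=0xea

MEM[0x09,0x16,0x22] = 02 b7 ea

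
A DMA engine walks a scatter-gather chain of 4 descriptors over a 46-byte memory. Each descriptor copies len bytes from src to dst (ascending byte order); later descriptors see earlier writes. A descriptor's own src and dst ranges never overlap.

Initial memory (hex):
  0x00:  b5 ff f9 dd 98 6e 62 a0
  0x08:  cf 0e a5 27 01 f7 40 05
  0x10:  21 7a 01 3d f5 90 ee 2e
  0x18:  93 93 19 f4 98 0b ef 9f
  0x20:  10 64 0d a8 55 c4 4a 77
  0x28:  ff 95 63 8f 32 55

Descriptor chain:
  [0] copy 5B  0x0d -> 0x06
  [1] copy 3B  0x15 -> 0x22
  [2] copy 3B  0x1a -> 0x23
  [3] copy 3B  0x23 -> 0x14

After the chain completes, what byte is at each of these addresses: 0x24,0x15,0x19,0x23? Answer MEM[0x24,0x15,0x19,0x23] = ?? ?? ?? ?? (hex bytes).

  after D0: wrote 5B at 0x06 = f74005217a
  after D1: wrote 3B at 0x22 = 90ee2e
  after D2: wrote 3B at 0x23 = 19f498
  after D3: wrote 3B at 0x14 = 19f498
query mem[0x24]=0xf4, mem[0x15]=0xf4, mem[0x19]=0x93, mem[0x23]=0x19

MEM[0x24,0x15,0x19,0x23] = f4 f4 93 19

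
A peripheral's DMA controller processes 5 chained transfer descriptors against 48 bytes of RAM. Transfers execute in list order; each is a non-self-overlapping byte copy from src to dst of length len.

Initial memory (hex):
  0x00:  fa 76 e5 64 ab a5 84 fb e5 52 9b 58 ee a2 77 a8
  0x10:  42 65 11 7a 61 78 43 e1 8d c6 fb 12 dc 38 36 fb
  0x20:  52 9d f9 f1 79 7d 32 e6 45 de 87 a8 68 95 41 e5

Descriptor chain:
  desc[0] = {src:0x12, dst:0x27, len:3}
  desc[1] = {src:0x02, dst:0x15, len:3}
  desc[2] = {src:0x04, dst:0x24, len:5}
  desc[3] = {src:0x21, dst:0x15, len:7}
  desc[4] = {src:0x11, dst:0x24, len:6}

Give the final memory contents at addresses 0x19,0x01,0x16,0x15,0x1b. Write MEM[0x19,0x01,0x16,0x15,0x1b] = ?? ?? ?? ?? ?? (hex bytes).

MEM[0x19,0x01,0x16,0x15,0x1b] = a5 76 f9 9d fb

#0 dst[0x27+3] := {0x11,0x7a,0x61}
#1 dst[0x15+3] := {0xe5,0x64,0xab}
#2 dst[0x24+5] := {0xab,0xa5,0x84,0xfb,0xe5}
#3 dst[0x15+7] := {0x9d,0xf9,0xf1,0xab,0xa5,0x84,0xfb}
#4 dst[0x24+6] := {0x65,0x11,0x7a,0x61,0x9d,0xf9}
query mem[0x19]=0xa5, mem[0x01]=0x76, mem[0x16]=0xf9, mem[0x15]=0x9d, mem[0x1b]=0xfb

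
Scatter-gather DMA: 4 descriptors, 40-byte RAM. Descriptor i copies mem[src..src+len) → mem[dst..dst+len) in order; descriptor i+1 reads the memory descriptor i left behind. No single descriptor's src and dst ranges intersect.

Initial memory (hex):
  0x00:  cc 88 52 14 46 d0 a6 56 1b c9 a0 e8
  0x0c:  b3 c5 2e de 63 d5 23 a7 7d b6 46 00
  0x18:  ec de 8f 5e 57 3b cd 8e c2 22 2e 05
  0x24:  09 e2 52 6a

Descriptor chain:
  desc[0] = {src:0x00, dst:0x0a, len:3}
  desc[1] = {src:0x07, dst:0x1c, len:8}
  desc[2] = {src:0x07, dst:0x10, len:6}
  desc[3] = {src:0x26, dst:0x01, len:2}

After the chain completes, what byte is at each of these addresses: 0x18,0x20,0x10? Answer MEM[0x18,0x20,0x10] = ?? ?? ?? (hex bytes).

MEM[0x18,0x20,0x10] = ec 88 56

#0 dst[0x0a+3] := {0xcc,0x88,0x52}
#1 dst[0x1c+8] := {0x56,0x1b,0xc9,0xcc,0x88,0x52,0xc5,0x2e}
#2 dst[0x10+6] := {0x56,0x1b,0xc9,0xcc,0x88,0x52}
#3 dst[0x01+2] := {0x52,0x6a}
query mem[0x18]=0xec, mem[0x20]=0x88, mem[0x10]=0x56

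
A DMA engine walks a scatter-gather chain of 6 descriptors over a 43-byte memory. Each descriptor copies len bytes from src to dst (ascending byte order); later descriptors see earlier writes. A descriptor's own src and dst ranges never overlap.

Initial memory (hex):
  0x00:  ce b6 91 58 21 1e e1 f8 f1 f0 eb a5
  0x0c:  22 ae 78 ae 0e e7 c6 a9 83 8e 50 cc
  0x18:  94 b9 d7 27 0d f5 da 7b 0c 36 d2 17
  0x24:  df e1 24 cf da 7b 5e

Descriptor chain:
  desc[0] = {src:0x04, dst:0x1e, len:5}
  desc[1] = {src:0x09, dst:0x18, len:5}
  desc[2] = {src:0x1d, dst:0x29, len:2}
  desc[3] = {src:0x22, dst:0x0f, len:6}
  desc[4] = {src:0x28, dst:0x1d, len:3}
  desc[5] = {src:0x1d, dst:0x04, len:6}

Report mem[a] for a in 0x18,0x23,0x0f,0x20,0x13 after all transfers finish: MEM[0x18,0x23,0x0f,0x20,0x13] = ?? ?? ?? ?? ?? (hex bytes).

MEM[0x18,0x23,0x0f,0x20,0x13] = f0 17 f1 e1 24

  after D0: wrote 5B at 0x1e = 211ee1f8f1
  after D1: wrote 5B at 0x18 = f0eba522ae
  after D2: wrote 2B at 0x29 = f521
  after D3: wrote 6B at 0x0f = f117dfe124cf
  after D4: wrote 3B at 0x1d = daf521
  after D5: wrote 6B at 0x04 = daf521e1f8f1
query mem[0x18]=0xf0, mem[0x23]=0x17, mem[0x0f]=0xf1, mem[0x20]=0xe1, mem[0x13]=0x24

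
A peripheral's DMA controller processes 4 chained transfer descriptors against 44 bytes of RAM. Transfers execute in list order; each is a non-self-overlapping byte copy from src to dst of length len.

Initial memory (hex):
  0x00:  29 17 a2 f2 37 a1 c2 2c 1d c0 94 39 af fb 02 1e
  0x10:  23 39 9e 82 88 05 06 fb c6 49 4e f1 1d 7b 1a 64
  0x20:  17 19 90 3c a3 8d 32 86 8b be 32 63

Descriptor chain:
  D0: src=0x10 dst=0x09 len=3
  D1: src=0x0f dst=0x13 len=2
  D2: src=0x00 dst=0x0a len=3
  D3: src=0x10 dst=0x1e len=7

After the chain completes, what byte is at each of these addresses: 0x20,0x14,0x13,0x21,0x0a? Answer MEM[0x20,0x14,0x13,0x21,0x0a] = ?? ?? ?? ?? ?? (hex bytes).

D0: mem[0x09..0x0b] <- [23 39 9e]
D1: mem[0x13..0x14] <- [1e 23]
D2: mem[0x0a..0x0c] <- [29 17 a2]
D3: mem[0x1e..0x24] <- [23 39 9e 1e 23 05 06]
query mem[0x20]=0x9e, mem[0x14]=0x23, mem[0x13]=0x1e, mem[0x21]=0x1e, mem[0x0a]=0x29

MEM[0x20,0x14,0x13,0x21,0x0a] = 9e 23 1e 1e 29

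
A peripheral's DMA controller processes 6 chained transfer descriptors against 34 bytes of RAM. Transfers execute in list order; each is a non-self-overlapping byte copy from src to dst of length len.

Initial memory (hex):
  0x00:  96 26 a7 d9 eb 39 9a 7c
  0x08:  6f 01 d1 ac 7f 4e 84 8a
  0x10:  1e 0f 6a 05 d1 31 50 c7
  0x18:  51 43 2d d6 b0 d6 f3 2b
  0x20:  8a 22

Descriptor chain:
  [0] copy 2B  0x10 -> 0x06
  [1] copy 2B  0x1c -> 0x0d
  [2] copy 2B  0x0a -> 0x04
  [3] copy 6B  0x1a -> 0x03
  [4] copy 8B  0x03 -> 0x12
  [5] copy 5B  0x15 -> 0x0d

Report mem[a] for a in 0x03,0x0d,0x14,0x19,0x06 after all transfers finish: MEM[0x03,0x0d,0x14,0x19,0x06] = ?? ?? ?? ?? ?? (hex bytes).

MEM[0x03,0x0d,0x14,0x19,0x06] = 2d d6 b0 d1 d6

#0 dst[0x06+2] := {0x1e,0x0f}
#1 dst[0x0d+2] := {0xb0,0xd6}
#2 dst[0x04+2] := {0xd1,0xac}
#3 dst[0x03+6] := {0x2d,0xd6,0xb0,0xd6,0xf3,0x2b}
#4 dst[0x12+8] := {0x2d,0xd6,0xb0,0xd6,0xf3,0x2b,0x01,0xd1}
#5 dst[0x0d+5] := {0xd6,0xf3,0x2b,0x01,0xd1}
query mem[0x03]=0x2d, mem[0x0d]=0xd6, mem[0x14]=0xb0, mem[0x19]=0xd1, mem[0x06]=0xd6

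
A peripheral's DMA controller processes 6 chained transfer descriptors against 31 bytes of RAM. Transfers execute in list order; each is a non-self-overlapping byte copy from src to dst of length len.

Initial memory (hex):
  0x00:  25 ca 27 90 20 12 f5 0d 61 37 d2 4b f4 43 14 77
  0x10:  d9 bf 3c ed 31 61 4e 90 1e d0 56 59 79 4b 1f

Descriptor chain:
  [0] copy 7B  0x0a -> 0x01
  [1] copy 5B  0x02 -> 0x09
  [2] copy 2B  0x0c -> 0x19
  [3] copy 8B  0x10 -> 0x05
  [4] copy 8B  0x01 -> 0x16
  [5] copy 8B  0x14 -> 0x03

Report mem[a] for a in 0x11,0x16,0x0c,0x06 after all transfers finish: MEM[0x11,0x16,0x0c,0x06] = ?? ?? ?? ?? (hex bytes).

#0 dst[0x01+7] := {0xd2,0x4b,0xf4,0x43,0x14,0x77,0xd9}
#1 dst[0x09+5] := {0x4b,0xf4,0x43,0x14,0x77}
#2 dst[0x19+2] := {0x14,0x77}
#3 dst[0x05+8] := {0xd9,0xbf,0x3c,0xed,0x31,0x61,0x4e,0x90}
#4 dst[0x16+8] := {0xd2,0x4b,0xf4,0x43,0xd9,0xbf,0x3c,0xed}
#5 dst[0x03+8] := {0x31,0x61,0xd2,0x4b,0xf4,0x43,0xd9,0xbf}
query mem[0x11]=0xbf, mem[0x16]=0xd2, mem[0x0c]=0x90, mem[0x06]=0x4b

MEM[0x11,0x16,0x0c,0x06] = bf d2 90 4b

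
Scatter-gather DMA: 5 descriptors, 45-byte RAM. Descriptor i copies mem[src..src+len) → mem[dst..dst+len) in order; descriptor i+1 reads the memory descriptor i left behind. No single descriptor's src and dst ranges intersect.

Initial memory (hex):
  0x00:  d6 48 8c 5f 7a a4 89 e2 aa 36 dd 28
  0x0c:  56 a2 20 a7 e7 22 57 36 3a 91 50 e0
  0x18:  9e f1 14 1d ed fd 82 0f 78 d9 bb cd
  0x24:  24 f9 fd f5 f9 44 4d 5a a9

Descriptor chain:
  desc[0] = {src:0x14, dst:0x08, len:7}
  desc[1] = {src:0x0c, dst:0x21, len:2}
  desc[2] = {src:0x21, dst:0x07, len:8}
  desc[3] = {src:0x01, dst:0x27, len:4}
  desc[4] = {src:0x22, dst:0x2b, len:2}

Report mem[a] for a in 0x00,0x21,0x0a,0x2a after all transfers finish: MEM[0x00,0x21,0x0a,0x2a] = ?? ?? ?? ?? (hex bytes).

MEM[0x00,0x21,0x0a,0x2a] = d6 9e 24 7a

  after D0: wrote 7B at 0x08 = 3a9150e09ef114
  after D1: wrote 2B at 0x21 = 9ef1
  after D2: wrote 8B at 0x07 = 9ef1cd24f9fdf5f9
  after D3: wrote 4B at 0x27 = 488c5f7a
  after D4: wrote 2B at 0x2b = f1cd
query mem[0x00]=0xd6, mem[0x21]=0x9e, mem[0x0a]=0x24, mem[0x2a]=0x7a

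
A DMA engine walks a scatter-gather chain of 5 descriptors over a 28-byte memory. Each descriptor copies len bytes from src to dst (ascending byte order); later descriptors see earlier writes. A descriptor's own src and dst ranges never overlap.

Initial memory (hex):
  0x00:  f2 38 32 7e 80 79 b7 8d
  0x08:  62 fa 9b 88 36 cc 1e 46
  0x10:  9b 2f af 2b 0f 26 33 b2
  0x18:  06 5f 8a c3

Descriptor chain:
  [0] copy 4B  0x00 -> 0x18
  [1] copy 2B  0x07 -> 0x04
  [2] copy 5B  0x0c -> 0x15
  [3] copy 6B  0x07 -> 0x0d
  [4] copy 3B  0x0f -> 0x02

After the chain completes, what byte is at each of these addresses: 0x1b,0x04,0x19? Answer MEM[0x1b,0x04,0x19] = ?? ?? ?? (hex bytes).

MEM[0x1b,0x04,0x19] = 7e 88 9b

D0: mem[0x18..0x1b] <- [f2 38 32 7e]
D1: mem[0x04..0x05] <- [8d 62]
D2: mem[0x15..0x19] <- [36 cc 1e 46 9b]
D3: mem[0x0d..0x12] <- [8d 62 fa 9b 88 36]
D4: mem[0x02..0x04] <- [fa 9b 88]
query mem[0x1b]=0x7e, mem[0x04]=0x88, mem[0x19]=0x9b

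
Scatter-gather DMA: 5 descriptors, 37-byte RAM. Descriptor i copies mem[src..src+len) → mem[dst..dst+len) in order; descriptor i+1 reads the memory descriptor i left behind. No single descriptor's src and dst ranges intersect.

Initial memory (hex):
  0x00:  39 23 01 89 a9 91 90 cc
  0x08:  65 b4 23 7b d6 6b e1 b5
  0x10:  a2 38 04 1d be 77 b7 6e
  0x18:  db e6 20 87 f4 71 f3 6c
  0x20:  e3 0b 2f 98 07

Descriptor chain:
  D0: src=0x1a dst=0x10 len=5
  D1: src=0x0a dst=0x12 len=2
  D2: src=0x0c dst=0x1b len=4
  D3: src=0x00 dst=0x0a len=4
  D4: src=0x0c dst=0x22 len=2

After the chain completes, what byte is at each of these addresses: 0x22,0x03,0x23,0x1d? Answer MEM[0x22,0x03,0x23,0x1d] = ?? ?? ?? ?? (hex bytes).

MEM[0x22,0x03,0x23,0x1d] = 01 89 89 e1

D0: mem[0x10..0x14] <- [20 87 f4 71 f3]
D1: mem[0x12..0x13] <- [23 7b]
D2: mem[0x1b..0x1e] <- [d6 6b e1 b5]
D3: mem[0x0a..0x0d] <- [39 23 01 89]
D4: mem[0x22..0x23] <- [01 89]
query mem[0x22]=0x01, mem[0x03]=0x89, mem[0x23]=0x89, mem[0x1d]=0xe1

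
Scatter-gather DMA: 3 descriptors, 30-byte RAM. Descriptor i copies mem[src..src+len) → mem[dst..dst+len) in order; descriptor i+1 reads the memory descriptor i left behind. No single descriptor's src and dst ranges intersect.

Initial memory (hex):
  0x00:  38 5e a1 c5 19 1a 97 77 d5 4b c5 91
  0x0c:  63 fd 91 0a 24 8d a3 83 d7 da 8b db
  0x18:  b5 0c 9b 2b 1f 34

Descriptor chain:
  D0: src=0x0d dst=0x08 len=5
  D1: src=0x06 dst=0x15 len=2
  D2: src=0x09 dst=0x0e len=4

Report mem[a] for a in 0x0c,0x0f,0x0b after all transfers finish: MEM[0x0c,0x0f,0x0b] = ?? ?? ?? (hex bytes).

MEM[0x0c,0x0f,0x0b] = 8d 0a 24

#0 dst[0x08+5] := {0xfd,0x91,0x0a,0x24,0x8d}
#1 dst[0x15+2] := {0x97,0x77}
#2 dst[0x0e+4] := {0x91,0x0a,0x24,0x8d}
query mem[0x0c]=0x8d, mem[0x0f]=0x0a, mem[0x0b]=0x24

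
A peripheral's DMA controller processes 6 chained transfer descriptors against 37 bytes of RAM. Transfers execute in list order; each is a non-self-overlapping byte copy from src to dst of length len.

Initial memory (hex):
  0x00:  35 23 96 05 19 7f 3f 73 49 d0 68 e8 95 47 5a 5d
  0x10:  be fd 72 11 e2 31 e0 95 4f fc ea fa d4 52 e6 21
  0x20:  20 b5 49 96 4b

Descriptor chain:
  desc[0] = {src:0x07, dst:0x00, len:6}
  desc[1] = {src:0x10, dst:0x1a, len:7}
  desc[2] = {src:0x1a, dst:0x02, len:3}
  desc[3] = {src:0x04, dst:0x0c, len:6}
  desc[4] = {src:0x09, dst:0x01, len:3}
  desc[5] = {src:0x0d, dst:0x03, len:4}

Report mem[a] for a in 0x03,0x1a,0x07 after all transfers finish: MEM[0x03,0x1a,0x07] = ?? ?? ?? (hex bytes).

[0] 0x07->0x00 len=6 : 73 49 d0 68 e8 95
[1] 0x10->0x1a len=7 : be fd 72 11 e2 31 e0
[2] 0x1a->0x02 len=3 : be fd 72
[3] 0x04->0x0c len=6 : 72 95 3f 73 49 d0
[4] 0x09->0x01 len=3 : d0 68 e8
[5] 0x0d->0x03 len=4 : 95 3f 73 49
query mem[0x03]=0x95, mem[0x1a]=0xbe, mem[0x07]=0x73

MEM[0x03,0x1a,0x07] = 95 be 73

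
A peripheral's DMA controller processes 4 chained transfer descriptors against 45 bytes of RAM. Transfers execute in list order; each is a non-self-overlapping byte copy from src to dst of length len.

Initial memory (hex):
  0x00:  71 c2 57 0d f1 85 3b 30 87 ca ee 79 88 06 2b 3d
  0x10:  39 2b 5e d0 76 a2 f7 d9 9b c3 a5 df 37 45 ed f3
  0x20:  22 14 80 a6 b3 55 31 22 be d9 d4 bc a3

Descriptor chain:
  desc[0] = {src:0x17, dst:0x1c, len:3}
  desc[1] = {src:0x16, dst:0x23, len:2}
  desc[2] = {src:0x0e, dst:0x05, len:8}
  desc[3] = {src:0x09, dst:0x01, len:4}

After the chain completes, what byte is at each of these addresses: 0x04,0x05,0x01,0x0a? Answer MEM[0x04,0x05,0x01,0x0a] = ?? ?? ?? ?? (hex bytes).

[0] 0x17->0x1c len=3 : d9 9b c3
[1] 0x16->0x23 len=2 : f7 d9
[2] 0x0e->0x05 len=8 : 2b 3d 39 2b 5e d0 76 a2
[3] 0x09->0x01 len=4 : 5e d0 76 a2
query mem[0x04]=0xa2, mem[0x05]=0x2b, mem[0x01]=0x5e, mem[0x0a]=0xd0

MEM[0x04,0x05,0x01,0x0a] = a2 2b 5e d0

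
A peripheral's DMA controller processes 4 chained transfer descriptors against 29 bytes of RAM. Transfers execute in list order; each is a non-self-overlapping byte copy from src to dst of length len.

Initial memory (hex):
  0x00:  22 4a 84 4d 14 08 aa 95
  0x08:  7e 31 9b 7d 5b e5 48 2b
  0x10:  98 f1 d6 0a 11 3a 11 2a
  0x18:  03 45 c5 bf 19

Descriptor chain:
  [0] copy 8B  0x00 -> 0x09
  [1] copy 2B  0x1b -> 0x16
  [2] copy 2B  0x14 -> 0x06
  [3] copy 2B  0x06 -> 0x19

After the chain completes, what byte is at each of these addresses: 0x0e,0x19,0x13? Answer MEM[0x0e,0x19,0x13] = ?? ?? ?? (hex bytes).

MEM[0x0e,0x19,0x13] = 08 11 0a

D0: mem[0x09..0x10] <- [22 4a 84 4d 14 08 aa 95]
D1: mem[0x16..0x17] <- [bf 19]
D2: mem[0x06..0x07] <- [11 3a]
D3: mem[0x19..0x1a] <- [11 3a]
query mem[0x0e]=0x08, mem[0x19]=0x11, mem[0x13]=0x0a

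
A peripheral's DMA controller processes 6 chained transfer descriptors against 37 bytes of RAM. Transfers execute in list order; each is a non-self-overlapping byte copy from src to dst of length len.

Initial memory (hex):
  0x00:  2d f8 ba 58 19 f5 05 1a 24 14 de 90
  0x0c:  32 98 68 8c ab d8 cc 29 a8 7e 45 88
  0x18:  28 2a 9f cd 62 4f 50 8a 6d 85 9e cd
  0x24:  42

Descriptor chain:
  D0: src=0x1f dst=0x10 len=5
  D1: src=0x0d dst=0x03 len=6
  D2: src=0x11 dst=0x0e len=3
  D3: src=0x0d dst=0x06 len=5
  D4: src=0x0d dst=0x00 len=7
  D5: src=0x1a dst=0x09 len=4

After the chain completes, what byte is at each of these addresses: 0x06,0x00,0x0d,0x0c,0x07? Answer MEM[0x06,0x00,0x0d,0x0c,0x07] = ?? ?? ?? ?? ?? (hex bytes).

MEM[0x06,0x00,0x0d,0x0c,0x07] = 9e 98 98 4f 6d

[0] 0x1f->0x10 len=5 : 8a 6d 85 9e cd
[1] 0x0d->0x03 len=6 : 98 68 8c 8a 6d 85
[2] 0x11->0x0e len=3 : 6d 85 9e
[3] 0x0d->0x06 len=5 : 98 6d 85 9e 6d
[4] 0x0d->0x00 len=7 : 98 6d 85 9e 6d 85 9e
[5] 0x1a->0x09 len=4 : 9f cd 62 4f
query mem[0x06]=0x9e, mem[0x00]=0x98, mem[0x0d]=0x98, mem[0x0c]=0x4f, mem[0x07]=0x6d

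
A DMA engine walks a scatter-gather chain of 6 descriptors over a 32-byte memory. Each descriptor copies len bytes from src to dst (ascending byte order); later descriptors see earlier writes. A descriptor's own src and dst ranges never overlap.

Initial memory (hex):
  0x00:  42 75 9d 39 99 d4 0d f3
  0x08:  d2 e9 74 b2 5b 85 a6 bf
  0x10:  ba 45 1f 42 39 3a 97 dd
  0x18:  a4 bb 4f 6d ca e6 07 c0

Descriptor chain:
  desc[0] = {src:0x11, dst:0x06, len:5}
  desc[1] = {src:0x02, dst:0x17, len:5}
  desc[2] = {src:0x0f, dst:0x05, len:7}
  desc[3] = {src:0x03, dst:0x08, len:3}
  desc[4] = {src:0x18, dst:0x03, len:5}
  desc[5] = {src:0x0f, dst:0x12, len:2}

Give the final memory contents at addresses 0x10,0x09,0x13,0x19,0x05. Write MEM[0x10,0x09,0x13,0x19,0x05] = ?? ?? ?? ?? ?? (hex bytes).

MEM[0x10,0x09,0x13,0x19,0x05] = ba 99 ba 99 d4

#0 dst[0x06+5] := {0x45,0x1f,0x42,0x39,0x3a}
#1 dst[0x17+5] := {0x9d,0x39,0x99,0xd4,0x45}
#2 dst[0x05+7] := {0xbf,0xba,0x45,0x1f,0x42,0x39,0x3a}
#3 dst[0x08+3] := {0x39,0x99,0xbf}
#4 dst[0x03+5] := {0x39,0x99,0xd4,0x45,0xca}
#5 dst[0x12+2] := {0xbf,0xba}
query mem[0x10]=0xba, mem[0x09]=0x99, mem[0x13]=0xba, mem[0x19]=0x99, mem[0x05]=0xd4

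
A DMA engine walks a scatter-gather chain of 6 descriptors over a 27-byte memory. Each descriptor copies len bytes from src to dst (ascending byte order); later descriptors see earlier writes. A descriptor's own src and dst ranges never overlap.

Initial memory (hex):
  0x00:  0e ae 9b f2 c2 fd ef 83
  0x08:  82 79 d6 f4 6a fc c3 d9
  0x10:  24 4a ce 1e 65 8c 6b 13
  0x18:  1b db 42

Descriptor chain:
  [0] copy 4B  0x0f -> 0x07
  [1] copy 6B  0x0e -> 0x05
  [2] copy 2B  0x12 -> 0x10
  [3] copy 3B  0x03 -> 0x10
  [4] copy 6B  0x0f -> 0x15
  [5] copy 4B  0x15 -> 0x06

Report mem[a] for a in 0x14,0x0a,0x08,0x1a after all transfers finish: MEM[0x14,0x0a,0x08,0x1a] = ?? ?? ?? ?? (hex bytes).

[0] 0x0f->0x07 len=4 : d9 24 4a ce
[1] 0x0e->0x05 len=6 : c3 d9 24 4a ce 1e
[2] 0x12->0x10 len=2 : ce 1e
[3] 0x03->0x10 len=3 : f2 c2 c3
[4] 0x0f->0x15 len=6 : d9 f2 c2 c3 1e 65
[5] 0x15->0x06 len=4 : d9 f2 c2 c3
query mem[0x14]=0x65, mem[0x0a]=0x1e, mem[0x08]=0xc2, mem[0x1a]=0x65

MEM[0x14,0x0a,0x08,0x1a] = 65 1e c2 65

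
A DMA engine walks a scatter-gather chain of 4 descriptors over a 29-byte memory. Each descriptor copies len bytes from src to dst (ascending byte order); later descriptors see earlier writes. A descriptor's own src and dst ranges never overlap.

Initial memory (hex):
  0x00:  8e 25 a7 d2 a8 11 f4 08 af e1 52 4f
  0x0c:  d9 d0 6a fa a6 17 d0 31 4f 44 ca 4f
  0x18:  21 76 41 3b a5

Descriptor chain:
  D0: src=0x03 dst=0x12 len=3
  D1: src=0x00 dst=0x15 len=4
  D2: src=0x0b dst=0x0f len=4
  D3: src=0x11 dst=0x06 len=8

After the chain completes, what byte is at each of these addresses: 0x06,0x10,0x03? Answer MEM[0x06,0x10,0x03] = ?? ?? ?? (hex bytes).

[0] 0x03->0x12 len=3 : d2 a8 11
[1] 0x00->0x15 len=4 : 8e 25 a7 d2
[2] 0x0b->0x0f len=4 : 4f d9 d0 6a
[3] 0x11->0x06 len=8 : d0 6a a8 11 8e 25 a7 d2
query mem[0x06]=0xd0, mem[0x10]=0xd9, mem[0x03]=0xd2

MEM[0x06,0x10,0x03] = d0 d9 d2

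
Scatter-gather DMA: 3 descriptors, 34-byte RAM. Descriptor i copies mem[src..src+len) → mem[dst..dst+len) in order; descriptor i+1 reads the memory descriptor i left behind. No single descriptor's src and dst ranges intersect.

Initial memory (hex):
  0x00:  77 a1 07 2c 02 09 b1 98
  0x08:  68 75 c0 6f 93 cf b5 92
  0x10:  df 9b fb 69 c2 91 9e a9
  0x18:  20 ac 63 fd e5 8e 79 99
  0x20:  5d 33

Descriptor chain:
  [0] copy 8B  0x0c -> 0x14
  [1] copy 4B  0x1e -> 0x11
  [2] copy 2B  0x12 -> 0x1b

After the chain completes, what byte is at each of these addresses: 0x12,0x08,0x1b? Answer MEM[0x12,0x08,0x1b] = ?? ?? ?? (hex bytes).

MEM[0x12,0x08,0x1b] = 99 68 99

D0: mem[0x14..0x1b] <- [93 cf b5 92 df 9b fb 69]
D1: mem[0x11..0x14] <- [79 99 5d 33]
D2: mem[0x1b..0x1c] <- [99 5d]
query mem[0x12]=0x99, mem[0x08]=0x68, mem[0x1b]=0x99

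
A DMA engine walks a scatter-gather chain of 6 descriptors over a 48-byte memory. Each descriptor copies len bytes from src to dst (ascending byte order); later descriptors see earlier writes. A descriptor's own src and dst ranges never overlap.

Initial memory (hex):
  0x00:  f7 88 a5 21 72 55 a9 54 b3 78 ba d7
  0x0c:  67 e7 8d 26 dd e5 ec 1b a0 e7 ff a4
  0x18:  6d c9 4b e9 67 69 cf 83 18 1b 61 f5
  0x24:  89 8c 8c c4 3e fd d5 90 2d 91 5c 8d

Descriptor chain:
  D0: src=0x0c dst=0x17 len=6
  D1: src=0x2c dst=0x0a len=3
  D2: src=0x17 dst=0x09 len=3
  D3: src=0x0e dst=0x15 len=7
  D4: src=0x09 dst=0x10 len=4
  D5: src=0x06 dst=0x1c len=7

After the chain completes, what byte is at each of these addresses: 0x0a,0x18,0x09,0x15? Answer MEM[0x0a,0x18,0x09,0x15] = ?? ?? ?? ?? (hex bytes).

  after D0: wrote 6B at 0x17 = 67e78d26dde5
  after D1: wrote 3B at 0x0a = 2d915c
  after D2: wrote 3B at 0x09 = 67e78d
  after D3: wrote 7B at 0x15 = 8d26dde5ec1ba0
  after D4: wrote 4B at 0x10 = 67e78d5c
  after D5: wrote 7B at 0x1c = a954b367e78d5c
query mem[0x0a]=0xe7, mem[0x18]=0xe5, mem[0x09]=0x67, mem[0x15]=0x8d

MEM[0x0a,0x18,0x09,0x15] = e7 e5 67 8d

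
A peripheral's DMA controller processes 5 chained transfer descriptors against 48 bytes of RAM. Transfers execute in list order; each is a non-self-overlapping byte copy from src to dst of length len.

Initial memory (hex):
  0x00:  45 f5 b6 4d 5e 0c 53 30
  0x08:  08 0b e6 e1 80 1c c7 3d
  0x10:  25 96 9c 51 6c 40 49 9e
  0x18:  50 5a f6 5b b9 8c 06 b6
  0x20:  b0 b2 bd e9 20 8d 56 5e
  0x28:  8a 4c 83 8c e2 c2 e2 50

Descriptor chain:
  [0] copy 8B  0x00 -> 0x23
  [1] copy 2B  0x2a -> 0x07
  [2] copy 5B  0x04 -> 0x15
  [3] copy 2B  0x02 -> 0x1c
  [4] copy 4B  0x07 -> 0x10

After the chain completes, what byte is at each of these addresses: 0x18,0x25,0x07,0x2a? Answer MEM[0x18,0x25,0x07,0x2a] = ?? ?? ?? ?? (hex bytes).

MEM[0x18,0x25,0x07,0x2a] = 30 b6 30 30

  after D0: wrote 8B at 0x23 = 45f5b64d5e0c5330
  after D1: wrote 2B at 0x07 = 308c
  after D2: wrote 5B at 0x15 = 5e0c53308c
  after D3: wrote 2B at 0x1c = b64d
  after D4: wrote 4B at 0x10 = 308c0be6
query mem[0x18]=0x30, mem[0x25]=0xb6, mem[0x07]=0x30, mem[0x2a]=0x30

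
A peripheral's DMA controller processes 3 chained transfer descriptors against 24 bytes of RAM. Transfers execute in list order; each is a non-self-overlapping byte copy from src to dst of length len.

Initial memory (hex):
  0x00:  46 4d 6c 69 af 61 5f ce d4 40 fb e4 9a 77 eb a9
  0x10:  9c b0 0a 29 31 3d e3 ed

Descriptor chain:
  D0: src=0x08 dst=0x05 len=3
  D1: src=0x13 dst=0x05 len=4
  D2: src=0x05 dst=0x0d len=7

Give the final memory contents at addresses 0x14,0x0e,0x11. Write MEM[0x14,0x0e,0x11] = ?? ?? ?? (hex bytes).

MEM[0x14,0x0e,0x11] = 31 31 40

#0 dst[0x05+3] := {0xd4,0x40,0xfb}
#1 dst[0x05+4] := {0x29,0x31,0x3d,0xe3}
#2 dst[0x0d+7] := {0x29,0x31,0x3d,0xe3,0x40,0xfb,0xe4}
query mem[0x14]=0x31, mem[0x0e]=0x31, mem[0x11]=0x40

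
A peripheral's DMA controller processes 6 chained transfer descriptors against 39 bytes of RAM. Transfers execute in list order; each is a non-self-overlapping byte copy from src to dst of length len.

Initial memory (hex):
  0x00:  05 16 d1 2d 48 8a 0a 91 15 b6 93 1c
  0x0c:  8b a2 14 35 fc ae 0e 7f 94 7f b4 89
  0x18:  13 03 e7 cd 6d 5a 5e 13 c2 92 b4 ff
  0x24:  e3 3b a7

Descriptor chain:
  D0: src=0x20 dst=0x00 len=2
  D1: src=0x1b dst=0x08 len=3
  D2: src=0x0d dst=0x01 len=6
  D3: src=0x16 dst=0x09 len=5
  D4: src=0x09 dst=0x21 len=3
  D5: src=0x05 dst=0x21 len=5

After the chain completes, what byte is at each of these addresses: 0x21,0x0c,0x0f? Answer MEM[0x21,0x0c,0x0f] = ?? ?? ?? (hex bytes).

D0: mem[0x00..0x01] <- [c2 92]
D1: mem[0x08..0x0a] <- [cd 6d 5a]
D2: mem[0x01..0x06] <- [a2 14 35 fc ae 0e]
D3: mem[0x09..0x0d] <- [b4 89 13 03 e7]
D4: mem[0x21..0x23] <- [b4 89 13]
D5: mem[0x21..0x25] <- [ae 0e 91 cd b4]
query mem[0x21]=0xae, mem[0x0c]=0x03, mem[0x0f]=0x35

MEM[0x21,0x0c,0x0f] = ae 03 35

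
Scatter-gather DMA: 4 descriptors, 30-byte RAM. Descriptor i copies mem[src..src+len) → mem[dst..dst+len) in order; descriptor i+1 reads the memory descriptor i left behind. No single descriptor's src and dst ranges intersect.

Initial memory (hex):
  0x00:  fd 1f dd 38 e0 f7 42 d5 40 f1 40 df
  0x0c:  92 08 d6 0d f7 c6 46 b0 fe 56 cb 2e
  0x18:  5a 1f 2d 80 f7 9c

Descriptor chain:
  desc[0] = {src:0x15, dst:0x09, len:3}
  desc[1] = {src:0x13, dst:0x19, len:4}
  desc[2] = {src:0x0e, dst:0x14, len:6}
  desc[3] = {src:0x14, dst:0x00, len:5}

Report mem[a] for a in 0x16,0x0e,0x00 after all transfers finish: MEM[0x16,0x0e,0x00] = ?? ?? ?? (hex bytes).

D0: mem[0x09..0x0b] <- [56 cb 2e]
D1: mem[0x19..0x1c] <- [b0 fe 56 cb]
D2: mem[0x14..0x19] <- [d6 0d f7 c6 46 b0]
D3: mem[0x00..0x04] <- [d6 0d f7 c6 46]
query mem[0x16]=0xf7, mem[0x0e]=0xd6, mem[0x00]=0xd6

MEM[0x16,0x0e,0x00] = f7 d6 d6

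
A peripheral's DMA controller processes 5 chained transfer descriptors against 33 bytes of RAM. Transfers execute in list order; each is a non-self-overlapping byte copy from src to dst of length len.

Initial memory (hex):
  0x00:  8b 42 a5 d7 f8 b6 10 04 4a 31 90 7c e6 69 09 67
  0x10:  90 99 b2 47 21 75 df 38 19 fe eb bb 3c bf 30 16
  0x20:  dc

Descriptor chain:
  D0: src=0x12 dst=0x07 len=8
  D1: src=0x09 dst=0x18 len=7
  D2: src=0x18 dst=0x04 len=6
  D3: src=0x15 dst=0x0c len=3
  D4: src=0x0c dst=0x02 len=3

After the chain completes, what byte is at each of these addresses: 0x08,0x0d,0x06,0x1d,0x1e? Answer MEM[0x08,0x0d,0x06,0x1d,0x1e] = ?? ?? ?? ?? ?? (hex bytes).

MEM[0x08,0x0d,0x06,0x1d,0x1e] = 19 df df fe 67

  after D0: wrote 8B at 0x07 = b2472175df3819fe
  after D1: wrote 7B at 0x18 = 2175df3819fe67
  after D2: wrote 6B at 0x04 = 2175df3819fe
  after D3: wrote 3B at 0x0c = 75df38
  after D4: wrote 3B at 0x02 = 75df38
query mem[0x08]=0x19, mem[0x0d]=0xdf, mem[0x06]=0xdf, mem[0x1d]=0xfe, mem[0x1e]=0x67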